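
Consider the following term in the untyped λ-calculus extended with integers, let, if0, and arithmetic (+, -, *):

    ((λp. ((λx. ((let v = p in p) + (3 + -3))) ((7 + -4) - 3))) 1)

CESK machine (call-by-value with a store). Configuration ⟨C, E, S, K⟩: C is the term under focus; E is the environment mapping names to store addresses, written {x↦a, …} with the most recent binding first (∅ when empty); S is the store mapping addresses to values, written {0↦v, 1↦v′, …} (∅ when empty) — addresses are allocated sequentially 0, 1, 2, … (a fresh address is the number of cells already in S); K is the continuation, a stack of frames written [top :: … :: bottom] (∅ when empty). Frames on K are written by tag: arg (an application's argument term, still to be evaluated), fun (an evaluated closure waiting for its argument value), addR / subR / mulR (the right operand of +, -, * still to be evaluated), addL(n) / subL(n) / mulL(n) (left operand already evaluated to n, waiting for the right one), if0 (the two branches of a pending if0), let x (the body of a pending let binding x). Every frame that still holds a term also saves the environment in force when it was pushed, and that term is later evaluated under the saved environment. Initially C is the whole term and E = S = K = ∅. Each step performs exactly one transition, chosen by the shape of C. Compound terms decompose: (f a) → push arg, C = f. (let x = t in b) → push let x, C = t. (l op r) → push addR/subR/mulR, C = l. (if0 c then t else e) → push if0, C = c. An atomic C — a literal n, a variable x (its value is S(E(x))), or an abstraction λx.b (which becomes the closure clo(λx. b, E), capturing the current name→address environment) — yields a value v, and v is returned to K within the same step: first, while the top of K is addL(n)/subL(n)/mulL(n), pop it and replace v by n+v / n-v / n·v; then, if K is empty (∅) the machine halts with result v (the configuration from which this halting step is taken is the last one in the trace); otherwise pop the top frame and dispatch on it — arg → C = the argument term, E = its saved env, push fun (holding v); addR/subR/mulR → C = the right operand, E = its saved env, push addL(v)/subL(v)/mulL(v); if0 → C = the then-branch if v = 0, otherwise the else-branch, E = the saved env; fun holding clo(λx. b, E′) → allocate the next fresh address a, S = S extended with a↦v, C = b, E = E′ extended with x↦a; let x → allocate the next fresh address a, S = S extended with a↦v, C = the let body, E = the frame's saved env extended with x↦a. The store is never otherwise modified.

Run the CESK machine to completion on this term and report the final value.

0. ⟨C=((λp. ((λx. ((let v = p in p) + (3 + -3))) ((7 + -4) - 3))) 1); E=∅; S=∅; K=∅⟩
1. ⟨C=(λp. ((λx. ((let v = p in p) + (3 + -3))) ((7 + -4) - 3))); E=∅; S=∅; K=[arg]⟩
2. ⟨C=1; E=∅; S=∅; K=[fun]⟩
3. ⟨C=((λx. ((let v = p in p) + (3 + -3))) ((7 + -4) - 3)); E={p↦0}; S={0↦1}; K=∅⟩
4. ⟨C=(λx. ((let v = p in p) + (3 + -3))); E={p↦0}; S={0↦1}; K=[arg]⟩
5. ⟨C=((7 + -4) - 3); E={p↦0}; S={0↦1}; K=[fun]⟩
6. ⟨C=(7 + -4); E={p↦0}; S={0↦1}; K=[subR :: fun]⟩
7. ⟨C=7; E={p↦0}; S={0↦1}; K=[addR :: subR :: fun]⟩
8. ⟨C=-4; E={p↦0}; S={0↦1}; K=[addL(7) :: subR :: fun]⟩
9. ⟨C=3; E={p↦0}; S={0↦1}; K=[subL(3) :: fun]⟩
10. ⟨C=((let v = p in p) + (3 + -3)); E={x↦1, p↦0}; S={0↦1, 1↦0}; K=∅⟩
11. ⟨C=(let v = p in p); E={x↦1, p↦0}; S={0↦1, 1↦0}; K=[addR]⟩
12. ⟨C=p; E={x↦1, p↦0}; S={0↦1, 1↦0}; K=[let v :: addR]⟩
13. ⟨C=p; E={v↦2, x↦1, p↦0}; S={0↦1, 1↦0, 2↦1}; K=[addR]⟩
14. ⟨C=(3 + -3); E={x↦1, p↦0}; S={0↦1, 1↦0, 2↦1}; K=[addL(1)]⟩
15. ⟨C=3; E={x↦1, p↦0}; S={0↦1, 1↦0, 2↦1}; K=[addR :: addL(1)]⟩
16. ⟨C=-3; E={x↦1, p↦0}; S={0↦1, 1↦0, 2↦1}; K=[addL(3) :: addL(1)]⟩
→ final value 1

Answer: 1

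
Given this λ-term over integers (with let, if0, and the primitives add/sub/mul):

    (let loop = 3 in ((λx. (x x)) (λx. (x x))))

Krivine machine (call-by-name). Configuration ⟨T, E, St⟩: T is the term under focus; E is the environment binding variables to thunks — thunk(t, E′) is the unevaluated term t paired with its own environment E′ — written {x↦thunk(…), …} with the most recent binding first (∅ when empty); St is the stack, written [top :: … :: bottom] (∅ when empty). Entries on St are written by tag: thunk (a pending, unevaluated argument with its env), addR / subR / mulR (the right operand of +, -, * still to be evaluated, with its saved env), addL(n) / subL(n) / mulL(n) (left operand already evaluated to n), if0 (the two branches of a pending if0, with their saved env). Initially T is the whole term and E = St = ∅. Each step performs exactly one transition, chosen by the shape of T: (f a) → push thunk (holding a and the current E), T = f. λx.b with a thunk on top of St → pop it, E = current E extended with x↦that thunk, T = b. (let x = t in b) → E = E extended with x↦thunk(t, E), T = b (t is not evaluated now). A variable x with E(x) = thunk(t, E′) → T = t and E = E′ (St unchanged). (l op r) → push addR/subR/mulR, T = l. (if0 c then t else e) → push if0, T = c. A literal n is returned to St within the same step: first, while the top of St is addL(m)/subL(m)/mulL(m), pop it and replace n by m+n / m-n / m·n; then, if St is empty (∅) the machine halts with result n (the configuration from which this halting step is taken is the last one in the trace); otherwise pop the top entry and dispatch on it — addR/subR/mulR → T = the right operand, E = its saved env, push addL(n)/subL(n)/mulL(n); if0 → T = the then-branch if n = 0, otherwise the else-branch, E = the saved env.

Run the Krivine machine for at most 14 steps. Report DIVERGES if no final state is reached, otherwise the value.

t=0: [T=(let loop = 3 in ((λx. (x x)) (λx. (x x)))) | E=∅ | St=∅]
t=1: [T=((λx. (x x)) (λx. (x x))) | E={loop↦thunk(3, ∅)} | St=∅]
t=2: [T=(λx. (x x)) | E={loop↦thunk(3, ∅)} | St=[thunk]]
t=3: [T=(x x) | E={x↦thunk((λx. (x x)), {loop↦thunk(3, ∅)}), loop↦thunk(3, ∅)} | St=∅]
t=4: [T=x | E={x↦thunk((λx. (x x)), {loop↦thunk(3, ∅)}), loop↦thunk(3, ∅)} | St=[thunk]]
t=5: [T=(λx. (x x)) | E={loop↦thunk(3, ∅)} | St=[thunk]]
t=6: [T=(x x) | E={x↦thunk(x, {x↦thunk((λx. (x x)), {loop↦thunk(3, ∅)}), loop↦thunk(3, ∅)}), loop↦thunk(3, ∅)} | St=∅]
t=7: [T=x | E={x↦thunk(x, {x↦thunk((λx. (x x)), {loop↦thunk(3, ∅)}), loop↦thunk(3, ∅)}), loop↦thunk(3, ∅)} | St=[thunk]]
t=8: [T=x | E={x↦thunk((λx. (x x)), {loop↦thunk(3, ∅)}), loop↦thunk(3, ∅)} | St=[thunk]]
t=9: [T=(λx. (x x)) | E={loop↦thunk(3, ∅)} | St=[thunk]]
t=10: [T=(x x) | E={x↦thunk(x, {x↦thunk(x, {x↦thunk((λx. (x x)), {loop↦thunk(3, ∅)}), loop↦thunk(3, ∅)}), loop↦thunk(3, ∅)}), loop↦thunk(3, ∅)} | St=∅]
t=11: [T=x | E={x↦thunk(x, {x↦thunk(x, {x↦thunk((λx. (x x)), {loop↦thunk(3, ∅)}), loop↦thunk(3, ∅)}), loop↦thunk(3, ∅)}), loop↦thunk(3, ∅)} | St=[thunk]]
t=12: [T=x | E={x↦thunk(x, {x↦thunk((λx. (x x)), {loop↦thunk(3, ∅)}), loop↦thunk(3, ∅)}), loop↦thunk(3, ∅)} | St=[thunk]]
t=13: [T=x | E={x↦thunk((λx. (x x)), {loop↦thunk(3, ∅)}), loop↦thunk(3, ∅)} | St=[thunk]]
t=14: [T=(λx. (x x)) | E={loop↦thunk(3, ∅)} | St=[thunk]]
→ 14 transitions taken and the configuration is still not final: no result within 14 steps

Answer: DIVERGES (no final state within 14 steps)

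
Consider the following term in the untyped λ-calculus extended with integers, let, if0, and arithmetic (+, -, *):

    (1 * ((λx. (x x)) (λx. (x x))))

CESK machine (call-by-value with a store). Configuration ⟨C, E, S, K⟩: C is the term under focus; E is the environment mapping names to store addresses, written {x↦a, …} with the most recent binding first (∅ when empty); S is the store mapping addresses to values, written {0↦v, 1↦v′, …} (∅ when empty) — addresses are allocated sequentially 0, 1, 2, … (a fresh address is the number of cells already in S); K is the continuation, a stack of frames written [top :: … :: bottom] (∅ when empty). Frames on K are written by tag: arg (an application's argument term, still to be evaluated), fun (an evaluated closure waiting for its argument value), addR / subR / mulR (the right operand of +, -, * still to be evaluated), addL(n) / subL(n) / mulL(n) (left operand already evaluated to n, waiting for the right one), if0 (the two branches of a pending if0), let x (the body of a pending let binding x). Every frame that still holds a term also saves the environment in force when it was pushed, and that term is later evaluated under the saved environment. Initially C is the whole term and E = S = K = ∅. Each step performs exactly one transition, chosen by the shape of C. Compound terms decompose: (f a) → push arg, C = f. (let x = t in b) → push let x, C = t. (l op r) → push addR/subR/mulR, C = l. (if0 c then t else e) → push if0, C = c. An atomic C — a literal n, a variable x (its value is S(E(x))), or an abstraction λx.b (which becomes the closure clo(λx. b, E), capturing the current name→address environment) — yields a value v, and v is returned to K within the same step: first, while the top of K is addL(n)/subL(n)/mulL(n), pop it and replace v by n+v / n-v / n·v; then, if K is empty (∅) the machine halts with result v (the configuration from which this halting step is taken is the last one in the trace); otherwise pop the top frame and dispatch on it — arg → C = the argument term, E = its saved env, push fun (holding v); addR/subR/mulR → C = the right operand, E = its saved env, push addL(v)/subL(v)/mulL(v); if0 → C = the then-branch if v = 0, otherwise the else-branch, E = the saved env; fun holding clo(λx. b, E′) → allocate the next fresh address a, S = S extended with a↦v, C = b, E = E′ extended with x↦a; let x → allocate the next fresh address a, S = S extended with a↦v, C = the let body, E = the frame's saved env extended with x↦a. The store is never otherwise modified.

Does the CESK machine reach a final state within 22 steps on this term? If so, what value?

0. <C=(1 * ((λx. (x x)) (λx. (x x)))), E=∅, S=∅, K=∅>
1. <C=1, E=∅, S=∅, K=[mulR]>
2. <C=((λx. (x x)) (λx. (x x))), E=∅, S=∅, K=[mulL(1)]>
3. <C=(λx. (x x)), E=∅, S=∅, K=[arg :: mulL(1)]>
4. <C=(λx. (x x)), E=∅, S=∅, K=[fun :: mulL(1)]>
5. <C=(x x), E={x↦0}, S={0↦clo(λx. (x x), ∅)}, K=[mulL(1)]>
6. <C=x, E={x↦0}, S={0↦clo(λx. (x x), ∅)}, K=[arg :: mulL(1)]>
7. <C=x, E={x↦0}, S={0↦clo(λx. (x x), ∅)}, K=[fun :: mulL(1)]>
8. <C=(x x), E={x↦1}, S={0↦clo(λx. (x x), ∅), 1↦clo(λx. (x x), ∅)}, K=[mulL(1)]>
9. <C=x, E={x↦1}, S={0↦clo(λx. (x x), ∅), 1↦clo(λx. (x x), ∅)}, K=[arg :: mulL(1)]>
10. <C=x, E={x↦1}, S={0↦clo(λx. (x x), ∅), 1↦clo(λx. (x x), ∅)}, K=[fun :: mulL(1)]>
11. <C=(x x), E={x↦2}, S={0↦clo(λx. (x x), ∅), 1↦clo(λx. (x x), ∅), 2↦clo(λx. (x x), ∅)}, K=[mulL(1)]>
12. <C=x, E={x↦2}, S={0↦clo(λx. (x x), ∅), 1↦clo(λx. (x x), ∅), 2↦clo(λx. (x x), ∅)}, K=[arg :: mulL(1)]>
13. <C=x, E={x↦2}, S={0↦clo(λx. (x x), ∅), 1↦clo(λx. (x x), ∅), 2↦clo(λx. (x x), ∅)}, K=[fun :: mulL(1)]>
14. <C=(x x), E={x↦3}, S={0↦clo(λx. (x x), ∅), 1↦clo(λx. (x x), ∅), 2↦clo(λx. (x x), ∅), 3↦clo(λx. (x x), ∅)}, K=[mulL(1)]>
15. <C=x, E={x↦3}, S={0↦clo(λx. (x x), ∅), 1↦clo(λx. (x x), ∅), 2↦clo(λx. (x x), ∅), 3↦clo(λx. (x x), ∅)}, K=[arg :: mulL(1)]>
16. <C=x, E={x↦3}, S={0↦clo(λx. (x x), ∅), 1↦clo(λx. (x x), ∅), 2↦clo(λx. (x x), ∅), 3↦clo(λx. (x x), ∅)}, K=[fun :: mulL(1)]>
17. <C=(x x), E={x↦4}, S={0↦clo(λx. (x x), ∅), 1↦clo(λx. (x x), ∅), 2↦clo(λx. (x x), ∅), 3↦clo(λx. (x x), ∅), 4↦clo(λx. (x x), ∅)}, K=[mulL(1)]>
18. <C=x, E={x↦4}, S={0↦clo(λx. (x x), ∅), 1↦clo(λx. (x x), ∅), 2↦clo(λx. (x x), ∅), 3↦clo(λx. (x x), ∅), 4↦clo(λx. (x x), ∅)}, K=[arg :: mulL(1)]>
19. <C=x, E={x↦4}, S={0↦clo(λx. (x x), ∅), 1↦clo(λx. (x x), ∅), 2↦clo(λx. (x x), ∅), 3↦clo(λx. (x x), ∅), 4↦clo(λx. (x x), ∅)}, K=[fun :: mulL(1)]>
20. <C=(x x), E={x↦5}, S={0↦clo(λx. (x x), ∅), 1↦clo(λx. (x x), ∅), 2↦clo(λx. (x x), ∅), 3↦clo(λx. (x x), ∅), 4↦clo(λx. (x x), ∅), 5↦clo(λx. (x x), ∅)}, K=[mulL(1)]>
21. <C=x, E={x↦5}, S={0↦clo(λx. (x x), ∅), 1↦clo(λx. (x x), ∅), 2↦clo(λx. (x x), ∅), 3↦clo(λx. (x x), ∅), 4↦clo(λx. (x x), ∅), 5↦clo(λx. (x x), ∅)}, K=[arg :: mulL(1)]>
22. <C=x, E={x↦5}, S={0↦clo(λx. (x x), ∅), 1↦clo(λx. (x x), ∅), 2↦clo(λx. (x x), ∅), 3↦clo(λx. (x x), ∅), 4↦clo(λx. (x x), ∅), 5↦clo(λx. (x x), ∅)}, K=[fun :: mulL(1)]>
→ 22 transitions taken and the configuration is still not final: no result within 22 steps

Answer: DIVERGES (no final state within 22 steps)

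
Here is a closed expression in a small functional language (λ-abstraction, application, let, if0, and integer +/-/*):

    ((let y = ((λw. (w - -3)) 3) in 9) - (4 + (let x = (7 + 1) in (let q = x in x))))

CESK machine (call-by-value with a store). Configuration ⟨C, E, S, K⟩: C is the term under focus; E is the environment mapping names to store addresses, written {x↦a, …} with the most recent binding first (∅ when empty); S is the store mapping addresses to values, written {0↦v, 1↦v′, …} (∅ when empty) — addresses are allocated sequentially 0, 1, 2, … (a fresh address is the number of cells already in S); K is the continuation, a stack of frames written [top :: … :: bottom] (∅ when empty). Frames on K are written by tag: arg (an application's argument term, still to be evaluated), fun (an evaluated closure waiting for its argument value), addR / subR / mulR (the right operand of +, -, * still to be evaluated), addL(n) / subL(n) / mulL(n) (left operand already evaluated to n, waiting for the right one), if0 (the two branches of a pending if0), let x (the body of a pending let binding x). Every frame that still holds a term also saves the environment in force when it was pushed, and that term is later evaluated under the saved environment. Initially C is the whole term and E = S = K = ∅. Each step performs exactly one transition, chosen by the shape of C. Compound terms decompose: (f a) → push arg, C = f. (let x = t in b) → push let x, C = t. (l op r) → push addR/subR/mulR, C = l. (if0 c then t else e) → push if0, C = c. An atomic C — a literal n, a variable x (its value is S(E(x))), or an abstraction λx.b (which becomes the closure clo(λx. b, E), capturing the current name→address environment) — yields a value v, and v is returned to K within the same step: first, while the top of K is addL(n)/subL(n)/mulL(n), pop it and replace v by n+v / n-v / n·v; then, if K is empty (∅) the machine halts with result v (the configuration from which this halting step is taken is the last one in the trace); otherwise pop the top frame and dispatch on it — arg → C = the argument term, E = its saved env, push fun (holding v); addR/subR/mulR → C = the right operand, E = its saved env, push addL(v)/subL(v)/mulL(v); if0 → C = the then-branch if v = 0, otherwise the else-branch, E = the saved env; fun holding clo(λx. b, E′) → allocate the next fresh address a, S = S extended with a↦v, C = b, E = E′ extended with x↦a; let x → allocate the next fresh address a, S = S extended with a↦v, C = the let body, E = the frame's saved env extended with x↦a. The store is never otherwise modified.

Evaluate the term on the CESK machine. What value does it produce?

Answer: -3

Execution trace:
[0] [C=((let y = ((λw. (w - -3)) 3) in 9) - (4 + (let x = (7 + 1) in (let q = x in x)))) | E=∅ | S=∅ | K=∅]
[1] [C=(let y = ((λw. (w - -3)) 3) in 9) | E=∅ | S=∅ | K=[subR]]
[2] [C=((λw. (w - -3)) 3) | E=∅ | S=∅ | K=[let y :: subR]]
[3] [C=(λw. (w - -3)) | E=∅ | S=∅ | K=[arg :: let y :: subR]]
[4] [C=3 | E=∅ | S=∅ | K=[fun :: let y :: subR]]
[5] [C=(w - -3) | E={w↦0} | S={0↦3} | K=[let y :: subR]]
[6] [C=w | E={w↦0} | S={0↦3} | K=[subR :: let y :: subR]]
[7] [C=-3 | E={w↦0} | S={0↦3} | K=[subL(3) :: let y :: subR]]
[8] [C=9 | E={y↦1} | S={0↦3, 1↦6} | K=[subR]]
[9] [C=(4 + (let x = (7 + 1) in (let q = x in x))) | E=∅ | S={0↦3, 1↦6} | K=[subL(9)]]
[10] [C=4 | E=∅ | S={0↦3, 1↦6} | K=[addR :: subL(9)]]
[11] [C=(let x = (7 + 1) in (let q = x in x)) | E=∅ | S={0↦3, 1↦6} | K=[addL(4) :: subL(9)]]
[12] [C=(7 + 1) | E=∅ | S={0↦3, 1↦6} | K=[let x :: addL(4) :: subL(9)]]
[13] [C=7 | E=∅ | S={0↦3, 1↦6} | K=[addR :: let x :: addL(4) :: subL(9)]]
[14] [C=1 | E=∅ | S={0↦3, 1↦6} | K=[addL(7) :: let x :: addL(4) :: subL(9)]]
[15] [C=(let q = x in x) | E={x↦2} | S={0↦3, 1↦6, 2↦8} | K=[addL(4) :: subL(9)]]
[16] [C=x | E={x↦2} | S={0↦3, 1↦6, 2↦8} | K=[let q :: addL(4) :: subL(9)]]
[17] [C=x | E={q↦3, x↦2} | S={0↦3, 1↦6, 2↦8, 3↦8} | K=[addL(4) :: subL(9)]]
→ final value -3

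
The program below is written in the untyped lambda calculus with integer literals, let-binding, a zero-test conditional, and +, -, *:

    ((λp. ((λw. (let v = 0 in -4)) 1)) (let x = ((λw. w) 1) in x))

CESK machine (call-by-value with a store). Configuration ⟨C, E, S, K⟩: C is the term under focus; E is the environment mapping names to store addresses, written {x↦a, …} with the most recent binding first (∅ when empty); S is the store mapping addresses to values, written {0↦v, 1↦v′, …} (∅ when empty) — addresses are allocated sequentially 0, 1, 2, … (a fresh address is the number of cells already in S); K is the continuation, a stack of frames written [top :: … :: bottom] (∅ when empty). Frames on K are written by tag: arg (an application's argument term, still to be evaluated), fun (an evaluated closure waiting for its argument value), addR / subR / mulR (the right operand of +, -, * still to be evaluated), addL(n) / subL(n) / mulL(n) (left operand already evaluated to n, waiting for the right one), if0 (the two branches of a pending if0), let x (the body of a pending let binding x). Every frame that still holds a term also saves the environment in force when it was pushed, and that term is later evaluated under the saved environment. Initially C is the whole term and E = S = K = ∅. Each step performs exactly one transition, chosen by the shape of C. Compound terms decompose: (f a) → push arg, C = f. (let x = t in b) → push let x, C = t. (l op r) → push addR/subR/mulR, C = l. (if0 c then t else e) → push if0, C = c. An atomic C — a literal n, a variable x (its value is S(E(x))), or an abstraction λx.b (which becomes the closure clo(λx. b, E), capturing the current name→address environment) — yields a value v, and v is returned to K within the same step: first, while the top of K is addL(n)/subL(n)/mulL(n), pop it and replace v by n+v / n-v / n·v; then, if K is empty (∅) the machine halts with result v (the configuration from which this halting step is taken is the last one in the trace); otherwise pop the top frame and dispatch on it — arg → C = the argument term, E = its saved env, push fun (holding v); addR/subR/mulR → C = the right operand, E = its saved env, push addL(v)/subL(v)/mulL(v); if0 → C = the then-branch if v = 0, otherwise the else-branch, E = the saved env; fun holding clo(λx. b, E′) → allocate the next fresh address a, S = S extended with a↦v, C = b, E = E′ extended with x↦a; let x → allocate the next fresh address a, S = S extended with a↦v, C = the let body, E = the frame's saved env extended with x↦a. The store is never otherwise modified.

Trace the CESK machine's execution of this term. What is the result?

Answer: -4

Derivation:
[0] <C=((λp. ((λw. (let v = 0 in -4)) 1)) (let x = ((λw. w) 1) in x)), E=∅, S=∅, K=∅>
[1] <C=(λp. ((λw. (let v = 0 in -4)) 1)), E=∅, S=∅, K=[arg]>
[2] <C=(let x = ((λw. w) 1) in x), E=∅, S=∅, K=[fun]>
[3] <C=((λw. w) 1), E=∅, S=∅, K=[let x :: fun]>
[4] <C=(λw. w), E=∅, S=∅, K=[arg :: let x :: fun]>
[5] <C=1, E=∅, S=∅, K=[fun :: let x :: fun]>
[6] <C=w, E={w↦0}, S={0↦1}, K=[let x :: fun]>
[7] <C=x, E={x↦1}, S={0↦1, 1↦1}, K=[fun]>
[8] <C=((λw. (let v = 0 in -4)) 1), E={p↦2}, S={0↦1, 1↦1, 2↦1}, K=∅>
[9] <C=(λw. (let v = 0 in -4)), E={p↦2}, S={0↦1, 1↦1, 2↦1}, K=[arg]>
[10] <C=1, E={p↦2}, S={0↦1, 1↦1, 2↦1}, K=[fun]>
[11] <C=(let v = 0 in -4), E={w↦3, p↦2}, S={0↦1, 1↦1, 2↦1, 3↦1}, K=∅>
[12] <C=0, E={w↦3, p↦2}, S={0↦1, 1↦1, 2↦1, 3↦1}, K=[let v]>
[13] <C=-4, E={v↦4, w↦3, p↦2}, S={0↦1, 1↦1, 2↦1, 3↦1, 4↦0}, K=∅>
→ final value -4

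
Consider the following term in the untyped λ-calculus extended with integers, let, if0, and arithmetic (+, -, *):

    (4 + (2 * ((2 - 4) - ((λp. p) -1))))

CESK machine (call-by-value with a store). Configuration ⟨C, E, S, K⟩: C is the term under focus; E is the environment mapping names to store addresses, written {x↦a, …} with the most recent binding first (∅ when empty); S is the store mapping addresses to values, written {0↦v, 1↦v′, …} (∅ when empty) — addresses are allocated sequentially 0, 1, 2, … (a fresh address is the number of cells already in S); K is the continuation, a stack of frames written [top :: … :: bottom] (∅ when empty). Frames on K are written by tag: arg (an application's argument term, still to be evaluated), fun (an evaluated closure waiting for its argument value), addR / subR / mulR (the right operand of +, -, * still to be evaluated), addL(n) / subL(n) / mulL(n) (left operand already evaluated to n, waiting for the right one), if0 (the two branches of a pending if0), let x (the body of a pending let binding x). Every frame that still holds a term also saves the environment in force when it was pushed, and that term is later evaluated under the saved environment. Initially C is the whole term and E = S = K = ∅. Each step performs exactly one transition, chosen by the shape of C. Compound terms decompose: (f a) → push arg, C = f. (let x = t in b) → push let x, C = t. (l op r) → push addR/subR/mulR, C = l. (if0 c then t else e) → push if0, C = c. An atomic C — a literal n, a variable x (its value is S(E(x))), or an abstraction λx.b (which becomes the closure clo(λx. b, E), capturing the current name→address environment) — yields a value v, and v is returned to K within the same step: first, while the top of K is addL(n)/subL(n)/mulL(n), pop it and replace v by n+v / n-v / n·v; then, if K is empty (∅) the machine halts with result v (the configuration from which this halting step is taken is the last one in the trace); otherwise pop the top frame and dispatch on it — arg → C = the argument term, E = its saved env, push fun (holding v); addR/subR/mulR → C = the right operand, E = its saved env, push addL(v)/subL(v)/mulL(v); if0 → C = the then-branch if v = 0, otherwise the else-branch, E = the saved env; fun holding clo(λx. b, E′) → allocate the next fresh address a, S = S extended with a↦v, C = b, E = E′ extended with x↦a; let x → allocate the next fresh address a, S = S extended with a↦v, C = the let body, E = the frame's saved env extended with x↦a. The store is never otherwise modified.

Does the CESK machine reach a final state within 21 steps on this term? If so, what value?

Answer: 2

Execution trace:
0. [C=(4 + (2 * ((2 - 4) - ((λp. p) -1)))) | E=∅ | S=∅ | K=∅]
1. [C=4 | E=∅ | S=∅ | K=[addR]]
2. [C=(2 * ((2 - 4) - ((λp. p) -1))) | E=∅ | S=∅ | K=[addL(4)]]
3. [C=2 | E=∅ | S=∅ | K=[mulR :: addL(4)]]
4. [C=((2 - 4) - ((λp. p) -1)) | E=∅ | S=∅ | K=[mulL(2) :: addL(4)]]
5. [C=(2 - 4) | E=∅ | S=∅ | K=[subR :: mulL(2) :: addL(4)]]
6. [C=2 | E=∅ | S=∅ | K=[subR :: subR :: mulL(2) :: addL(4)]]
7. [C=4 | E=∅ | S=∅ | K=[subL(2) :: subR :: mulL(2) :: addL(4)]]
8. [C=((λp. p) -1) | E=∅ | S=∅ | K=[subL(-2) :: mulL(2) :: addL(4)]]
9. [C=(λp. p) | E=∅ | S=∅ | K=[arg :: subL(-2) :: mulL(2) :: addL(4)]]
10. [C=-1 | E=∅ | S=∅ | K=[fun :: subL(-2) :: mulL(2) :: addL(4)]]
11. [C=p | E={p↦0} | S={0↦-1} | K=[subL(-2) :: mulL(2) :: addL(4)]]
→ final value 2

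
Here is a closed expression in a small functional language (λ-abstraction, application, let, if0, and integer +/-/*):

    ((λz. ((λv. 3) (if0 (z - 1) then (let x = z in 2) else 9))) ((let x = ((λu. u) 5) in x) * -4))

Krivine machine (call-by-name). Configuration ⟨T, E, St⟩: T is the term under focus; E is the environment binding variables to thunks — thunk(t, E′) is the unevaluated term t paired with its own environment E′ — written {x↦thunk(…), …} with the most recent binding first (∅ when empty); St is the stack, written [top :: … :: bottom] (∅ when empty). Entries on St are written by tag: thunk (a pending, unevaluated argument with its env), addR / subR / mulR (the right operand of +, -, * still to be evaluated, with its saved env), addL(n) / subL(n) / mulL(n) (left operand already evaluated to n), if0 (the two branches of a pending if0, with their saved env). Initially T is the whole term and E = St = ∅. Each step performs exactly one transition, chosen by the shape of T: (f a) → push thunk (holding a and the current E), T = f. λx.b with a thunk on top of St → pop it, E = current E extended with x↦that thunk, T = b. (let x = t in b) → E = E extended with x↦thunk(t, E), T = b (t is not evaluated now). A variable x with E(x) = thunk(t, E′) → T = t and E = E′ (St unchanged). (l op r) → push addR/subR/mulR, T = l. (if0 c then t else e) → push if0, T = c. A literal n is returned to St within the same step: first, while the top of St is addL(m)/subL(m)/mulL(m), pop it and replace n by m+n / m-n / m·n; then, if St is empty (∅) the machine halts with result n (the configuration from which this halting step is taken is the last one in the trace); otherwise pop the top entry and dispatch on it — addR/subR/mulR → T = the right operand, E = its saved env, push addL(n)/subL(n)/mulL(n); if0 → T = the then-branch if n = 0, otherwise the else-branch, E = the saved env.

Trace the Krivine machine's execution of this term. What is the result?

t=0: [T=((λz. ((λv. 3) (if0 (z - 1) then (let x = z in 2) else 9))) ((let x = ((λu. u) 5) in x) * -4)) | E=∅ | St=∅]
t=1: [T=(λz. ((λv. 3) (if0 (z - 1) then (let x = z in 2) else 9))) | E=∅ | St=[thunk]]
t=2: [T=((λv. 3) (if0 (z - 1) then (let x = z in 2) else 9)) | E={z↦thunk(((let x = ((λu. u) 5) in x) * -4), ∅)} | St=∅]
t=3: [T=(λv. 3) | E={z↦thunk(((let x = ((λu. u) 5) in x) * -4), ∅)} | St=[thunk]]
t=4: [T=3 | E={v↦thunk((if0 (z - 1) then (let x = z in 2) else 9), {z↦thunk(((let x = ((λu. u) 5) in x) * -4), ∅)}), z↦thunk(((let x = ((λu. u) 5) in x) * -4), ∅)} | St=∅]
→ final value 3

Answer: 3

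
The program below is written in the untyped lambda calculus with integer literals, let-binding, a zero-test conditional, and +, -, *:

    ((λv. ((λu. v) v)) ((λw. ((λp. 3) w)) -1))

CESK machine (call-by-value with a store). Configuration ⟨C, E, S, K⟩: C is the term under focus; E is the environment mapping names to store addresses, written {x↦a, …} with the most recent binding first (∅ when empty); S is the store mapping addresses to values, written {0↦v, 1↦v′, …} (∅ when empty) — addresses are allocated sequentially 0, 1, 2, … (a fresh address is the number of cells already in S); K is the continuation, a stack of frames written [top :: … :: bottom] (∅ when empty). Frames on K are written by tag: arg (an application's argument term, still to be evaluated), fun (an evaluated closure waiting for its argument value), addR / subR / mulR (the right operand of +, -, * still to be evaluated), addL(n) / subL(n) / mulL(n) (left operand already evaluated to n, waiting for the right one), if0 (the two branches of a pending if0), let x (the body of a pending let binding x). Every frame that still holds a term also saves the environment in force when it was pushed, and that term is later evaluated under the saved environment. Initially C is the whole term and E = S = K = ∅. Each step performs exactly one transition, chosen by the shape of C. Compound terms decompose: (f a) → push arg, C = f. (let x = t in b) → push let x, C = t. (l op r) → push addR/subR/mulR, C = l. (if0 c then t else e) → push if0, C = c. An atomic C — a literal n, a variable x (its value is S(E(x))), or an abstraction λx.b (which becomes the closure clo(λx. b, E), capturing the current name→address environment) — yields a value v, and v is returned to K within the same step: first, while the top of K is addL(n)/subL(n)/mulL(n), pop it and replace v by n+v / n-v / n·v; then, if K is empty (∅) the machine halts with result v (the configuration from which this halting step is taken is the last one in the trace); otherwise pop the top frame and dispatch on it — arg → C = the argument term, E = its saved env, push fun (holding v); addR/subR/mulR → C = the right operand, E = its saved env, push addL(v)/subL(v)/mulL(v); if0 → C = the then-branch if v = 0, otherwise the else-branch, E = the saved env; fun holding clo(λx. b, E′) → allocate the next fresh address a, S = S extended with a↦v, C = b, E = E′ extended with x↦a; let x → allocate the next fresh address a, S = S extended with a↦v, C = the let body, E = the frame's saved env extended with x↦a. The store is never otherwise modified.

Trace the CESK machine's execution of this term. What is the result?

Answer: 3

Derivation:
step 0: <C=((λv. ((λu. v) v)) ((λw. ((λp. 3) w)) -1)), E=∅, S=∅, K=∅>
step 1: <C=(λv. ((λu. v) v)), E=∅, S=∅, K=[arg]>
step 2: <C=((λw. ((λp. 3) w)) -1), E=∅, S=∅, K=[fun]>
step 3: <C=(λw. ((λp. 3) w)), E=∅, S=∅, K=[arg :: fun]>
step 4: <C=-1, E=∅, S=∅, K=[fun :: fun]>
step 5: <C=((λp. 3) w), E={w↦0}, S={0↦-1}, K=[fun]>
step 6: <C=(λp. 3), E={w↦0}, S={0↦-1}, K=[arg :: fun]>
step 7: <C=w, E={w↦0}, S={0↦-1}, K=[fun :: fun]>
step 8: <C=3, E={p↦1, w↦0}, S={0↦-1, 1↦-1}, K=[fun]>
step 9: <C=((λu. v) v), E={v↦2}, S={0↦-1, 1↦-1, 2↦3}, K=∅>
step 10: <C=(λu. v), E={v↦2}, S={0↦-1, 1↦-1, 2↦3}, K=[arg]>
step 11: <C=v, E={v↦2}, S={0↦-1, 1↦-1, 2↦3}, K=[fun]>
step 12: <C=v, E={u↦3, v↦2}, S={0↦-1, 1↦-1, 2↦3, 3↦3}, K=∅>
→ final value 3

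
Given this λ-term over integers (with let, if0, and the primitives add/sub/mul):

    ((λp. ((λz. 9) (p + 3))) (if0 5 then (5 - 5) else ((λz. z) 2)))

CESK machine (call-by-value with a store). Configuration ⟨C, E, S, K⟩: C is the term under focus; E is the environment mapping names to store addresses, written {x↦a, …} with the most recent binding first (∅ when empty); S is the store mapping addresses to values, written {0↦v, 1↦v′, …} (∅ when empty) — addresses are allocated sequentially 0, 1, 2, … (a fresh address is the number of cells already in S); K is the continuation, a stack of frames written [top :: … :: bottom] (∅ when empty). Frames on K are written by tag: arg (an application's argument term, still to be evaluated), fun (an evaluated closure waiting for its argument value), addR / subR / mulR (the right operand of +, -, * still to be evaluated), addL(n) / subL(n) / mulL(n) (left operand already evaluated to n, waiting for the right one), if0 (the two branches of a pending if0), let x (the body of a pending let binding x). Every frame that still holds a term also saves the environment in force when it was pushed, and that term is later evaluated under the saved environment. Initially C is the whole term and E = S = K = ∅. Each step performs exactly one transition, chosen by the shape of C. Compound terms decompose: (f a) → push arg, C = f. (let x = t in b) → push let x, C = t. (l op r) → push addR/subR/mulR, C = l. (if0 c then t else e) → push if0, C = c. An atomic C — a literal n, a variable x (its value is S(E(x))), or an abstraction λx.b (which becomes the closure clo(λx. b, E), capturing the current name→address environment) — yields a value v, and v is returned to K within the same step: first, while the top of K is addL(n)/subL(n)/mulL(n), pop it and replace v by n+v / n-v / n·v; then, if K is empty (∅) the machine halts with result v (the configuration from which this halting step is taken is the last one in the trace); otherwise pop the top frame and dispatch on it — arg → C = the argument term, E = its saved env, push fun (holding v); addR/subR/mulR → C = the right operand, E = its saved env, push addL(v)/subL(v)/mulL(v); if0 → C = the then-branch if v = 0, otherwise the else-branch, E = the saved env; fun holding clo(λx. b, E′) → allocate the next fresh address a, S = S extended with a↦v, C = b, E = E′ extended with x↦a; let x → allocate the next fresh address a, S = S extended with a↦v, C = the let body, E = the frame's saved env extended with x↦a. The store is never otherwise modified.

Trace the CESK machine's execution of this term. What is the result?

Answer: 9

Execution trace:
t=0: [C=((λp. ((λz. 9) (p + 3))) (if0 5 then (5 - 5) else ((λz. z) 2))) | E=∅ | S=∅ | K=∅]
t=1: [C=(λp. ((λz. 9) (p + 3))) | E=∅ | S=∅ | K=[arg]]
t=2: [C=(if0 5 then (5 - 5) else ((λz. z) 2)) | E=∅ | S=∅ | K=[fun]]
t=3: [C=5 | E=∅ | S=∅ | K=[if0 :: fun]]
t=4: [C=((λz. z) 2) | E=∅ | S=∅ | K=[fun]]
t=5: [C=(λz. z) | E=∅ | S=∅ | K=[arg :: fun]]
t=6: [C=2 | E=∅ | S=∅ | K=[fun :: fun]]
t=7: [C=z | E={z↦0} | S={0↦2} | K=[fun]]
t=8: [C=((λz. 9) (p + 3)) | E={p↦1} | S={0↦2, 1↦2} | K=∅]
t=9: [C=(λz. 9) | E={p↦1} | S={0↦2, 1↦2} | K=[arg]]
t=10: [C=(p + 3) | E={p↦1} | S={0↦2, 1↦2} | K=[fun]]
t=11: [C=p | E={p↦1} | S={0↦2, 1↦2} | K=[addR :: fun]]
t=12: [C=3 | E={p↦1} | S={0↦2, 1↦2} | K=[addL(2) :: fun]]
t=13: [C=9 | E={z↦2, p↦1} | S={0↦2, 1↦2, 2↦5} | K=∅]
→ final value 9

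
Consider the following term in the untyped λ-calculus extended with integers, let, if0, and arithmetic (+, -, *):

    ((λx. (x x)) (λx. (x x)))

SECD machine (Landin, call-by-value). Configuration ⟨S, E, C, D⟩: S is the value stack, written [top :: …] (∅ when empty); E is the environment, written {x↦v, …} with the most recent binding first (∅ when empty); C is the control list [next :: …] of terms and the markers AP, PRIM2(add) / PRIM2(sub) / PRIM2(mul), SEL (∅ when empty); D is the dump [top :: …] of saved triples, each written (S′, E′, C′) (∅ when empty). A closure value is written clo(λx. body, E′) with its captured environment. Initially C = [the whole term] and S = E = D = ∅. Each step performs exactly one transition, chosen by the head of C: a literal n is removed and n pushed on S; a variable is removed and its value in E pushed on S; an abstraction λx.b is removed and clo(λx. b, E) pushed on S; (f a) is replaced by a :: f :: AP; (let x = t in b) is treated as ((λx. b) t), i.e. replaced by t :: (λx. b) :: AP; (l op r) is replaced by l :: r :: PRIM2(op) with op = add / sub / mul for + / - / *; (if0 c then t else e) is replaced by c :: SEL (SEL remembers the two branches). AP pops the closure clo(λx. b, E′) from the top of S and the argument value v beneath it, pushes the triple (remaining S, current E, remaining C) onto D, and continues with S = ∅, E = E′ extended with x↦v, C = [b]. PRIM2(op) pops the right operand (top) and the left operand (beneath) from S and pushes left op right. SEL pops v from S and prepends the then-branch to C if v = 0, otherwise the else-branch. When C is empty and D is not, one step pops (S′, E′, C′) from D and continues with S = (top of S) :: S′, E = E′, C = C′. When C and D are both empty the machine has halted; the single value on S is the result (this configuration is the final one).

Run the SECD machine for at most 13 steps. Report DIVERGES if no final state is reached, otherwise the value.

Answer: DIVERGES (no final state within 13 steps)

Derivation:
0. <S=∅, E=∅, C=[((λx. (x x)) (λx. (x x)))], D=∅>
1. <S=∅, E=∅, C=[(λx. (x x)) :: (λx. (x x)) :: AP], D=∅>
2. <S=[clo(λx. (x x), ∅)], E=∅, C=[(λx. (x x)) :: AP], D=∅>
3. <S=[clo(λx. (x x), ∅) :: clo(λx. (x x), ∅)], E=∅, C=[AP], D=∅>
4. <S=∅, E={x↦clo(λx. (x x), ∅)}, C=[(x x)], D=[(∅, ∅, ∅)]>
5. <S=∅, E={x↦clo(λx. (x x), ∅)}, C=[x :: x :: AP], D=[(∅, ∅, ∅)]>
6. <S=[clo(λx. (x x), ∅)], E={x↦clo(λx. (x x), ∅)}, C=[x :: AP], D=[(∅, ∅, ∅)]>
7. <S=[clo(λx. (x x), ∅) :: clo(λx. (x x), ∅)], E={x↦clo(λx. (x x), ∅)}, C=[AP], D=[(∅, ∅, ∅)]>
8. <S=∅, E={x↦clo(λx. (x x), ∅)}, C=[(x x)], D=[(∅, {x↦clo(λx. (x x), ∅)}, ∅) :: (∅, ∅, ∅)]>
9. <S=∅, E={x↦clo(λx. (x x), ∅)}, C=[x :: x :: AP], D=[(∅, {x↦clo(λx. (x x), ∅)}, ∅) :: (∅, ∅, ∅)]>
10. <S=[clo(λx. (x x), ∅)], E={x↦clo(λx. (x x), ∅)}, C=[x :: AP], D=[(∅, {x↦clo(λx. (x x), ∅)}, ∅) :: (∅, ∅, ∅)]>
11. <S=[clo(λx. (x x), ∅) :: clo(λx. (x x), ∅)], E={x↦clo(λx. (x x), ∅)}, C=[AP], D=[(∅, {x↦clo(λx. (x x), ∅)}, ∅) :: (∅, ∅, ∅)]>
12. <S=∅, E={x↦clo(λx. (x x), ∅)}, C=[(x x)], D=[(∅, {x↦clo(λx. (x x), ∅)}, ∅) :: (∅, {x↦clo(λx. (x x), ∅)}, ∅) :: (∅, ∅, ∅)]>
13. <S=∅, E={x↦clo(λx. (x x), ∅)}, C=[x :: x :: AP], D=[(∅, {x↦clo(λx. (x x), ∅)}, ∅) :: (∅, {x↦clo(λx. (x x), ∅)}, ∅) :: (∅, ∅, ∅)]>
→ 13 transitions taken and the configuration is still not final: no result within 13 steps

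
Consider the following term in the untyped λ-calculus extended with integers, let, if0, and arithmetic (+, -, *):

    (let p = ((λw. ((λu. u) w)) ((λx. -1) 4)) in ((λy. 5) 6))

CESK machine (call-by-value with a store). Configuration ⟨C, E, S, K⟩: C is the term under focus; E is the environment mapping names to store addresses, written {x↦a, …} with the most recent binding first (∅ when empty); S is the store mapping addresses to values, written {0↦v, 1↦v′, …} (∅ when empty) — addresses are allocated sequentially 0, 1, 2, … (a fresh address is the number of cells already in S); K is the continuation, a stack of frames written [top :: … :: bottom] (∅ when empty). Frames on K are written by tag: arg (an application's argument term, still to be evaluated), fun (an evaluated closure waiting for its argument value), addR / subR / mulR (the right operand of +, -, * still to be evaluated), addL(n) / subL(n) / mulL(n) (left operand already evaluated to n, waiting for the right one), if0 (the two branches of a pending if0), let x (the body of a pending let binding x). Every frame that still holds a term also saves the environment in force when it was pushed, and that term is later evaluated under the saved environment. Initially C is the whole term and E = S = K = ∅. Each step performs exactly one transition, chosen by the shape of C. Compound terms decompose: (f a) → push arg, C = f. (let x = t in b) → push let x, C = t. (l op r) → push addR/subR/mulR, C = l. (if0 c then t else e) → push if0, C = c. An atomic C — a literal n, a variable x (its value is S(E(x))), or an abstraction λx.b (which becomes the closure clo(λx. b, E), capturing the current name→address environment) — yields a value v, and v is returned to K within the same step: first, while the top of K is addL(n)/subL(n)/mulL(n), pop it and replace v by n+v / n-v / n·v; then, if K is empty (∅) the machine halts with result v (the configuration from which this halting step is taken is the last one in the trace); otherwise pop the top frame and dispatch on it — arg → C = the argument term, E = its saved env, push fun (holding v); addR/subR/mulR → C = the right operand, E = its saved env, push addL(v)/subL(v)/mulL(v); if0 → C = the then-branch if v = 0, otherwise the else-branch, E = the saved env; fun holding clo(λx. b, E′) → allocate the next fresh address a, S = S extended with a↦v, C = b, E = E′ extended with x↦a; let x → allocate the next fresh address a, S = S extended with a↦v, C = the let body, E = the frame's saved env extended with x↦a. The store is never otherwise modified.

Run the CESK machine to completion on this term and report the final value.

step 0: ⟨C=(let p = ((λw. ((λu. u) w)) ((λx. -1) 4)) in ((λy. 5) 6)); E=∅; S=∅; K=∅⟩
step 1: ⟨C=((λw. ((λu. u) w)) ((λx. -1) 4)); E=∅; S=∅; K=[let p]⟩
step 2: ⟨C=(λw. ((λu. u) w)); E=∅; S=∅; K=[arg :: let p]⟩
step 3: ⟨C=((λx. -1) 4); E=∅; S=∅; K=[fun :: let p]⟩
step 4: ⟨C=(λx. -1); E=∅; S=∅; K=[arg :: fun :: let p]⟩
step 5: ⟨C=4; E=∅; S=∅; K=[fun :: fun :: let p]⟩
step 6: ⟨C=-1; E={x↦0}; S={0↦4}; K=[fun :: let p]⟩
step 7: ⟨C=((λu. u) w); E={w↦1}; S={0↦4, 1↦-1}; K=[let p]⟩
step 8: ⟨C=(λu. u); E={w↦1}; S={0↦4, 1↦-1}; K=[arg :: let p]⟩
step 9: ⟨C=w; E={w↦1}; S={0↦4, 1↦-1}; K=[fun :: let p]⟩
step 10: ⟨C=u; E={u↦2, w↦1}; S={0↦4, 1↦-1, 2↦-1}; K=[let p]⟩
step 11: ⟨C=((λy. 5) 6); E={p↦3}; S={0↦4, 1↦-1, 2↦-1, 3↦-1}; K=∅⟩
step 12: ⟨C=(λy. 5); E={p↦3}; S={0↦4, 1↦-1, 2↦-1, 3↦-1}; K=[arg]⟩
step 13: ⟨C=6; E={p↦3}; S={0↦4, 1↦-1, 2↦-1, 3↦-1}; K=[fun]⟩
step 14: ⟨C=5; E={y↦4, p↦3}; S={0↦4, 1↦-1, 2↦-1, 3↦-1, 4↦6}; K=∅⟩
→ final value 5

Answer: 5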